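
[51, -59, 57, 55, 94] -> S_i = Random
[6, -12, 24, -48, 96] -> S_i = 6*-2^i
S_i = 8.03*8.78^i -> [8.03, 70.5, 619.02, 5434.99, 47719.25]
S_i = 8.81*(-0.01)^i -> [8.81, -0.09, 0.0, -0.0, 0.0]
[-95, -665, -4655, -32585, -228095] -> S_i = -95*7^i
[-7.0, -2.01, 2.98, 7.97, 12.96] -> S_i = -7.00 + 4.99*i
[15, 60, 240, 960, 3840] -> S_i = 15*4^i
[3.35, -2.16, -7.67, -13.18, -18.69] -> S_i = 3.35 + -5.51*i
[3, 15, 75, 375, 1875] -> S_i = 3*5^i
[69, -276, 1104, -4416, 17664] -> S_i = 69*-4^i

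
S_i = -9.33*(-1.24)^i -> [-9.33, 11.57, -14.35, 17.79, -22.06]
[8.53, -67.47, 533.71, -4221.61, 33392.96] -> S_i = 8.53*(-7.91)^i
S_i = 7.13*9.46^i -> [7.13, 67.45, 638.08, 6036.19, 57102.36]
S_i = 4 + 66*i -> [4, 70, 136, 202, 268]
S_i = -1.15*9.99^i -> [-1.15, -11.49, -114.77, -1146.55, -11454.07]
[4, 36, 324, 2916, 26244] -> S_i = 4*9^i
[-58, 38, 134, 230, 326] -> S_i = -58 + 96*i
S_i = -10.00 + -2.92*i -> [-10.0, -12.92, -15.84, -18.76, -21.68]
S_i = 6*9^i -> [6, 54, 486, 4374, 39366]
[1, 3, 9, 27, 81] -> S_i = 1*3^i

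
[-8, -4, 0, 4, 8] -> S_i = -8 + 4*i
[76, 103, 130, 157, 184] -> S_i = 76 + 27*i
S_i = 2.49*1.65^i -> [2.49, 4.11, 6.78, 11.19, 18.46]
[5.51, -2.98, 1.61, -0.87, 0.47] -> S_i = 5.51*(-0.54)^i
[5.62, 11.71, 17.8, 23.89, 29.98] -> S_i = 5.62 + 6.09*i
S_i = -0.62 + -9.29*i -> [-0.62, -9.91, -19.2, -28.49, -37.78]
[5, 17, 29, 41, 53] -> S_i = 5 + 12*i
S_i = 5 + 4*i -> [5, 9, 13, 17, 21]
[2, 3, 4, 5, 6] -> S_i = 2 + 1*i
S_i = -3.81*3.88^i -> [-3.81, -14.78, -57.36, -222.55, -863.48]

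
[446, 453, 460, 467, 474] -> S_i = 446 + 7*i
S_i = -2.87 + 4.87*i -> [-2.87, 2.0, 6.87, 11.74, 16.61]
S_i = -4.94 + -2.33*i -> [-4.94, -7.27, -9.6, -11.93, -14.26]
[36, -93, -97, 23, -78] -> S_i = Random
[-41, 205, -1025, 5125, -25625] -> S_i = -41*-5^i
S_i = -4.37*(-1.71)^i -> [-4.37, 7.47, -12.78, 21.85, -37.37]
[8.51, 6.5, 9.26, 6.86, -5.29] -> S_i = Random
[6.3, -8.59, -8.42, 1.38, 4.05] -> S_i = Random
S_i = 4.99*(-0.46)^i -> [4.99, -2.3, 1.06, -0.49, 0.22]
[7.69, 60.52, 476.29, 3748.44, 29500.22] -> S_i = 7.69*7.87^i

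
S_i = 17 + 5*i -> [17, 22, 27, 32, 37]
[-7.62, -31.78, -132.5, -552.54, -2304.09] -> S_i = -7.62*4.17^i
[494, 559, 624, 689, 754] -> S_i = 494 + 65*i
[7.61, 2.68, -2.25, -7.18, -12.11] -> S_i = 7.61 + -4.93*i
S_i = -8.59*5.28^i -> [-8.59, -45.36, -239.48, -1264.43, -6676.19]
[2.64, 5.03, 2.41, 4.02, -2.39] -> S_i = Random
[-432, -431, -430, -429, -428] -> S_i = -432 + 1*i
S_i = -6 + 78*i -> [-6, 72, 150, 228, 306]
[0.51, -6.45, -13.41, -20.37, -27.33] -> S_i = 0.51 + -6.96*i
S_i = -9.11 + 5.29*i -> [-9.11, -3.82, 1.47, 6.76, 12.05]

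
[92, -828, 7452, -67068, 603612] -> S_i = 92*-9^i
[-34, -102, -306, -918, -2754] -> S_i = -34*3^i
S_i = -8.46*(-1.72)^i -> [-8.46, 14.55, -25.03, 43.05, -74.04]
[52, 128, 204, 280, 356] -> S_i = 52 + 76*i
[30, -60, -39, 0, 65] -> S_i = Random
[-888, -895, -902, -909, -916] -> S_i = -888 + -7*i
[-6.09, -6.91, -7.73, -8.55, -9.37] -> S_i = -6.09 + -0.82*i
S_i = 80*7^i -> [80, 560, 3920, 27440, 192080]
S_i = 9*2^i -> [9, 18, 36, 72, 144]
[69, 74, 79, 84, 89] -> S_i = 69 + 5*i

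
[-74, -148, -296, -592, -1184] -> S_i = -74*2^i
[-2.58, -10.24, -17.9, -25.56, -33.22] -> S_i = -2.58 + -7.66*i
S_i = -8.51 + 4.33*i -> [-8.51, -4.18, 0.15, 4.48, 8.81]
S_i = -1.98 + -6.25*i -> [-1.98, -8.23, -14.48, -20.73, -26.98]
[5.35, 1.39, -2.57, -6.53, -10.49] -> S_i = 5.35 + -3.96*i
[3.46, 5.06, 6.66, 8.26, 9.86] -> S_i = 3.46 + 1.60*i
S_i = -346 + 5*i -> [-346, -341, -336, -331, -326]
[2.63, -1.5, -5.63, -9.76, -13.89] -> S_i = 2.63 + -4.13*i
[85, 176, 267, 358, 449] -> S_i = 85 + 91*i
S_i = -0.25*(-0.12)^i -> [-0.25, 0.03, -0.0, 0.0, -0.0]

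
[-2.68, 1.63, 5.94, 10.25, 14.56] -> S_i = -2.68 + 4.31*i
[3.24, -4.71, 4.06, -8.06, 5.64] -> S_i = Random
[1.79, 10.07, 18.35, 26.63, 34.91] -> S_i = 1.79 + 8.28*i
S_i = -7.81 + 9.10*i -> [-7.81, 1.29, 10.39, 19.49, 28.59]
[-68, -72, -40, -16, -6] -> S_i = Random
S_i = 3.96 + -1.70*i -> [3.96, 2.26, 0.56, -1.14, -2.84]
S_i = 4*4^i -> [4, 16, 64, 256, 1024]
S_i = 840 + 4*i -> [840, 844, 848, 852, 856]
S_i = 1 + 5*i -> [1, 6, 11, 16, 21]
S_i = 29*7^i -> [29, 203, 1421, 9947, 69629]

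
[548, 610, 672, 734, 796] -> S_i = 548 + 62*i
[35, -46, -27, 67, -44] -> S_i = Random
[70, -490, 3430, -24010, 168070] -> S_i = 70*-7^i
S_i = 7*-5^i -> [7, -35, 175, -875, 4375]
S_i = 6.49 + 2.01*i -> [6.49, 8.5, 10.51, 12.52, 14.53]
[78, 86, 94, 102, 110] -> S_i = 78 + 8*i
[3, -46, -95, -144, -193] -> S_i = 3 + -49*i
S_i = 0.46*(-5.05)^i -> [0.46, -2.32, 11.73, -59.24, 299.17]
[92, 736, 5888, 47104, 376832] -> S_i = 92*8^i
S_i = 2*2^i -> [2, 4, 8, 16, 32]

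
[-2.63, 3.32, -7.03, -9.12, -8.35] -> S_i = Random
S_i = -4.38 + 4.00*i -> [-4.38, -0.38, 3.62, 7.62, 11.62]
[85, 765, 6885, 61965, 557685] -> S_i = 85*9^i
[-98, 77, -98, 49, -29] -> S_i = Random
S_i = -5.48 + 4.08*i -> [-5.48, -1.4, 2.68, 6.76, 10.84]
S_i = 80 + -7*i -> [80, 73, 66, 59, 52]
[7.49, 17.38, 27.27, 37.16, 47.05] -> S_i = 7.49 + 9.89*i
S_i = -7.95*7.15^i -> [-7.95, -56.84, -406.42, -2905.93, -20777.4]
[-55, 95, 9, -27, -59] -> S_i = Random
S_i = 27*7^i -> [27, 189, 1323, 9261, 64827]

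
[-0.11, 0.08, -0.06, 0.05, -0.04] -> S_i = -0.11*(-0.76)^i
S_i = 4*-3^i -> [4, -12, 36, -108, 324]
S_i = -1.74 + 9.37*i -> [-1.74, 7.63, 17.0, 26.37, 35.74]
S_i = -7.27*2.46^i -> [-7.27, -17.88, -44.0, -108.23, -266.24]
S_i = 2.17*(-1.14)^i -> [2.17, -2.47, 2.82, -3.21, 3.67]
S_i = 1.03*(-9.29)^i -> [1.03, -9.57, 88.89, -825.82, 7671.85]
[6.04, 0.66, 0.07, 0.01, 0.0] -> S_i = 6.04*0.11^i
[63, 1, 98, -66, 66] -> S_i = Random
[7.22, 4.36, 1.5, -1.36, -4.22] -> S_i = 7.22 + -2.86*i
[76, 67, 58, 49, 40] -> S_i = 76 + -9*i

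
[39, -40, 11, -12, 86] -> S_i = Random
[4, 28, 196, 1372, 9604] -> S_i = 4*7^i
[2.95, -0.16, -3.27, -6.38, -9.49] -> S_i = 2.95 + -3.11*i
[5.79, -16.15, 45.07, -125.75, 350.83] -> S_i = 5.79*(-2.79)^i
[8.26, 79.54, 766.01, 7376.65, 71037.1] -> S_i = 8.26*9.63^i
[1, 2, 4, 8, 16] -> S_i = 1*2^i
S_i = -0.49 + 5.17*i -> [-0.49, 4.68, 9.85, 15.02, 20.19]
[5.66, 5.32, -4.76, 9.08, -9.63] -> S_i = Random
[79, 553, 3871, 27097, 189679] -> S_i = 79*7^i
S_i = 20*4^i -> [20, 80, 320, 1280, 5120]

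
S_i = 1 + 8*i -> [1, 9, 17, 25, 33]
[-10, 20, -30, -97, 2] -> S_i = Random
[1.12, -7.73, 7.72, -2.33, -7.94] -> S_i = Random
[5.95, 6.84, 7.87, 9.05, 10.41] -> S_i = 5.95*1.15^i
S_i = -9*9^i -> [-9, -81, -729, -6561, -59049]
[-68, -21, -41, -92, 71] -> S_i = Random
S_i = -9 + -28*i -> [-9, -37, -65, -93, -121]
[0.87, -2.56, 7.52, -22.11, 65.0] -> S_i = 0.87*(-2.94)^i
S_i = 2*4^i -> [2, 8, 32, 128, 512]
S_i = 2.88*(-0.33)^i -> [2.88, -0.95, 0.31, -0.1, 0.03]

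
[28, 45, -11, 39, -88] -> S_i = Random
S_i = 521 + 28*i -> [521, 549, 577, 605, 633]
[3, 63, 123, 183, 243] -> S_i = 3 + 60*i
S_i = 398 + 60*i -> [398, 458, 518, 578, 638]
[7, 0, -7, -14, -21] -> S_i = 7 + -7*i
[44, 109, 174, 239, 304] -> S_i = 44 + 65*i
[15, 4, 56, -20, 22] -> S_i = Random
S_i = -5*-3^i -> [-5, 15, -45, 135, -405]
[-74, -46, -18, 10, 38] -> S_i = -74 + 28*i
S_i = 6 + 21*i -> [6, 27, 48, 69, 90]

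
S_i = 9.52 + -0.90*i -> [9.52, 8.62, 7.72, 6.82, 5.92]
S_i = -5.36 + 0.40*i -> [-5.36, -4.96, -4.56, -4.16, -3.76]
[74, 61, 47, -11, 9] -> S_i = Random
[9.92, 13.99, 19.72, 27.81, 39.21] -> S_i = 9.92*1.41^i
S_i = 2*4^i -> [2, 8, 32, 128, 512]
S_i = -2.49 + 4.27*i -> [-2.49, 1.78, 6.05, 10.32, 14.59]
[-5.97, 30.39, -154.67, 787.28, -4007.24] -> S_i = -5.97*(-5.09)^i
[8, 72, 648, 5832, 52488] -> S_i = 8*9^i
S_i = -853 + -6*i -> [-853, -859, -865, -871, -877]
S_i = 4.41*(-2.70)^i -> [4.41, -11.91, 32.15, -86.8, 234.37]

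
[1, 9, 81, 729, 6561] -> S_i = 1*9^i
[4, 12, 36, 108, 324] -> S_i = 4*3^i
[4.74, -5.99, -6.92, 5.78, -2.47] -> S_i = Random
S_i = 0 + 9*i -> [0, 9, 18, 27, 36]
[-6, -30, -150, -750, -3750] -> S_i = -6*5^i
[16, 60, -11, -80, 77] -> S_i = Random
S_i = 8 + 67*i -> [8, 75, 142, 209, 276]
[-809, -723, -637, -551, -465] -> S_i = -809 + 86*i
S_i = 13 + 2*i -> [13, 15, 17, 19, 21]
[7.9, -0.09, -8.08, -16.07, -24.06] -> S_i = 7.90 + -7.99*i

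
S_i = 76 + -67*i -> [76, 9, -58, -125, -192]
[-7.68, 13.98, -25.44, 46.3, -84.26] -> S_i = -7.68*(-1.82)^i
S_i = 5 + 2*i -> [5, 7, 9, 11, 13]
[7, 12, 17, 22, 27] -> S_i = 7 + 5*i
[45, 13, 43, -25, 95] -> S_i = Random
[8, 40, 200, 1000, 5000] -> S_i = 8*5^i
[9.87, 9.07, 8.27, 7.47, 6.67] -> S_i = 9.87 + -0.80*i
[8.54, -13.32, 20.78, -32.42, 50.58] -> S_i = 8.54*(-1.56)^i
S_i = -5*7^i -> [-5, -35, -245, -1715, -12005]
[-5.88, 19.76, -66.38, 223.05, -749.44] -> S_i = -5.88*(-3.36)^i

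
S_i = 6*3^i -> [6, 18, 54, 162, 486]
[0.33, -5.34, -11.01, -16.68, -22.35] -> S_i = 0.33 + -5.67*i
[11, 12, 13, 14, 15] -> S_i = 11 + 1*i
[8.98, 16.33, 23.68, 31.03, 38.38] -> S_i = 8.98 + 7.35*i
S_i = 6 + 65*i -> [6, 71, 136, 201, 266]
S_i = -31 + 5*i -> [-31, -26, -21, -16, -11]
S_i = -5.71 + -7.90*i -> [-5.71, -13.61, -21.51, -29.41, -37.31]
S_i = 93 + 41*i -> [93, 134, 175, 216, 257]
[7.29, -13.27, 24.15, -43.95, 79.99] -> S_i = 7.29*(-1.82)^i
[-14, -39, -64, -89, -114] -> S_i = -14 + -25*i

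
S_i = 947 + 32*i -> [947, 979, 1011, 1043, 1075]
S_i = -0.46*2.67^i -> [-0.46, -1.23, -3.28, -8.76, -23.38]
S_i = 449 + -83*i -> [449, 366, 283, 200, 117]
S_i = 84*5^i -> [84, 420, 2100, 10500, 52500]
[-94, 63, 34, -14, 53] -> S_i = Random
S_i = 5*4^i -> [5, 20, 80, 320, 1280]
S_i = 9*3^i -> [9, 27, 81, 243, 729]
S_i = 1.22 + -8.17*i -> [1.22, -6.95, -15.12, -23.29, -31.46]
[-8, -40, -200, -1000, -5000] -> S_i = -8*5^i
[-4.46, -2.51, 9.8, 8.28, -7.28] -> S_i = Random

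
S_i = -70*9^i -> [-70, -630, -5670, -51030, -459270]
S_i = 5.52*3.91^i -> [5.52, 21.58, 84.39, 329.97, 1290.17]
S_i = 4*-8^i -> [4, -32, 256, -2048, 16384]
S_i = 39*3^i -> [39, 117, 351, 1053, 3159]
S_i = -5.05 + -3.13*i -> [-5.05, -8.18, -11.31, -14.44, -17.57]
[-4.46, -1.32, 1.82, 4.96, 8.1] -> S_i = -4.46 + 3.14*i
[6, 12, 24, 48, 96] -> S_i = 6*2^i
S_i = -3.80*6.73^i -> [-3.8, -25.57, -172.11, -1158.32, -7795.5]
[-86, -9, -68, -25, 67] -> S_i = Random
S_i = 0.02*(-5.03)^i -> [0.02, -0.1, 0.51, -2.55, 12.8]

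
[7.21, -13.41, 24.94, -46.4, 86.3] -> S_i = 7.21*(-1.86)^i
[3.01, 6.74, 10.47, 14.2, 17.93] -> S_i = 3.01 + 3.73*i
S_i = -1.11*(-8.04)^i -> [-1.11, 8.92, -71.75, 576.89, -4638.18]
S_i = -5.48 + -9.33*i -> [-5.48, -14.81, -24.14, -33.47, -42.8]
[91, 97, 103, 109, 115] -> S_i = 91 + 6*i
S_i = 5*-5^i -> [5, -25, 125, -625, 3125]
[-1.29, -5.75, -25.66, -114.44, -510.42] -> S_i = -1.29*4.46^i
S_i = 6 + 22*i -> [6, 28, 50, 72, 94]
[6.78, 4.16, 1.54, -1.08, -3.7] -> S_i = 6.78 + -2.62*i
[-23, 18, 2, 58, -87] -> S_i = Random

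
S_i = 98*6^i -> [98, 588, 3528, 21168, 127008]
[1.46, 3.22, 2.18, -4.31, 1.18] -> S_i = Random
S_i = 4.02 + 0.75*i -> [4.02, 4.77, 5.52, 6.27, 7.02]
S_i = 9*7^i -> [9, 63, 441, 3087, 21609]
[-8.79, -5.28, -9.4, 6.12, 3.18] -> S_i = Random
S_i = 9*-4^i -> [9, -36, 144, -576, 2304]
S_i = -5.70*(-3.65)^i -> [-5.7, 20.8, -75.94, 277.17, -1011.69]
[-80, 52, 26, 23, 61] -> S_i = Random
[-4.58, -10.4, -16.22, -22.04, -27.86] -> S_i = -4.58 + -5.82*i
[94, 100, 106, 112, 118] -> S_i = 94 + 6*i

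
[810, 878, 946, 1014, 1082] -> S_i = 810 + 68*i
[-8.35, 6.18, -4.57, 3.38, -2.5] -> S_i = -8.35*(-0.74)^i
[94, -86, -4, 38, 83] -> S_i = Random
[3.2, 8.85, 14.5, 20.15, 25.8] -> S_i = 3.20 + 5.65*i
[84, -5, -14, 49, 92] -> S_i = Random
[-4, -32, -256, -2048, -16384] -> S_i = -4*8^i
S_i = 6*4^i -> [6, 24, 96, 384, 1536]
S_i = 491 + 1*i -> [491, 492, 493, 494, 495]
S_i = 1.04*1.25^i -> [1.04, 1.3, 1.62, 2.03, 2.54]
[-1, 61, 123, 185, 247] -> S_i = -1 + 62*i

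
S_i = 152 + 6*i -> [152, 158, 164, 170, 176]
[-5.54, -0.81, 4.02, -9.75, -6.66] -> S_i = Random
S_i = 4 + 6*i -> [4, 10, 16, 22, 28]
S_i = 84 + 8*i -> [84, 92, 100, 108, 116]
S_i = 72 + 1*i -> [72, 73, 74, 75, 76]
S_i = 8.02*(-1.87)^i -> [8.02, -15.0, 28.05, -52.44, 98.07]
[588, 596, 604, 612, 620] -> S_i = 588 + 8*i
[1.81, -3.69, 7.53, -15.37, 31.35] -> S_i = 1.81*(-2.04)^i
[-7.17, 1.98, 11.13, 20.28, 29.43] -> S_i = -7.17 + 9.15*i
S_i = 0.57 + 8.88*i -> [0.57, 9.45, 18.33, 27.21, 36.09]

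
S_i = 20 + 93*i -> [20, 113, 206, 299, 392]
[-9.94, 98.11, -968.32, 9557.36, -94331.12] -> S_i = -9.94*(-9.87)^i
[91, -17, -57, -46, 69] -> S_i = Random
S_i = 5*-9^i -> [5, -45, 405, -3645, 32805]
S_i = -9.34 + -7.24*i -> [-9.34, -16.58, -23.82, -31.06, -38.3]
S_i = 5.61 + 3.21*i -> [5.61, 8.82, 12.03, 15.24, 18.45]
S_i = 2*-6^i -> [2, -12, 72, -432, 2592]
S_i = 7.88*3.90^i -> [7.88, 30.73, 119.85, 467.43, 1822.99]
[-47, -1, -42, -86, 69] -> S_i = Random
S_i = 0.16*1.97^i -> [0.16, 0.32, 0.62, 1.22, 2.41]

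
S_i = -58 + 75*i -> [-58, 17, 92, 167, 242]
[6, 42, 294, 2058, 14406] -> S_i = 6*7^i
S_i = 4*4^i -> [4, 16, 64, 256, 1024]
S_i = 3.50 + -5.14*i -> [3.5, -1.64, -6.78, -11.92, -17.06]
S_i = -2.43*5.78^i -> [-2.43, -14.05, -81.18, -469.23, -2712.17]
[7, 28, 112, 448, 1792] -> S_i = 7*4^i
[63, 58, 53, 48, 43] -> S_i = 63 + -5*i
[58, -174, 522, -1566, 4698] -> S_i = 58*-3^i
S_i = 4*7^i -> [4, 28, 196, 1372, 9604]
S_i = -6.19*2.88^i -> [-6.19, -17.83, -51.34, -147.87, -425.85]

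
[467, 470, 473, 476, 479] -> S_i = 467 + 3*i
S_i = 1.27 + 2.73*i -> [1.27, 4.0, 6.73, 9.46, 12.19]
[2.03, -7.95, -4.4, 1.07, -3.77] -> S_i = Random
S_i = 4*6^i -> [4, 24, 144, 864, 5184]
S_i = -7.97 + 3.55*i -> [-7.97, -4.42, -0.87, 2.68, 6.23]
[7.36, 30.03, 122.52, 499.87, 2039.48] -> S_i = 7.36*4.08^i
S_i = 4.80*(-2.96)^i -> [4.8, -14.21, 42.06, -124.48, 368.48]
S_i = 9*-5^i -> [9, -45, 225, -1125, 5625]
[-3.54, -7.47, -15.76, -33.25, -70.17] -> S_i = -3.54*2.11^i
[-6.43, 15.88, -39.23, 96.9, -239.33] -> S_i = -6.43*(-2.47)^i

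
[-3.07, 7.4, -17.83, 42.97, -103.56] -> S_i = -3.07*(-2.41)^i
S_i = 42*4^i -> [42, 168, 672, 2688, 10752]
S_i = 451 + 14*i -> [451, 465, 479, 493, 507]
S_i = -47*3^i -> [-47, -141, -423, -1269, -3807]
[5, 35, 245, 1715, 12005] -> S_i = 5*7^i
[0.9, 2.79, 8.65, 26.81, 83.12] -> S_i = 0.90*3.10^i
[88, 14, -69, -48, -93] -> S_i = Random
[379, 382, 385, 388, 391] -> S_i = 379 + 3*i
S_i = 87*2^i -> [87, 174, 348, 696, 1392]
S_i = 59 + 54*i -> [59, 113, 167, 221, 275]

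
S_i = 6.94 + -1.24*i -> [6.94, 5.7, 4.46, 3.22, 1.98]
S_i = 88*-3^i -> [88, -264, 792, -2376, 7128]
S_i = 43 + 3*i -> [43, 46, 49, 52, 55]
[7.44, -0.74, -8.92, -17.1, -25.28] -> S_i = 7.44 + -8.18*i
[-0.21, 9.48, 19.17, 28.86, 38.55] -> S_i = -0.21 + 9.69*i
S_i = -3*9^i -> [-3, -27, -243, -2187, -19683]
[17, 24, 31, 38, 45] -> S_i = 17 + 7*i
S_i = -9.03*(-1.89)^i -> [-9.03, 17.07, -32.26, 60.96, -115.22]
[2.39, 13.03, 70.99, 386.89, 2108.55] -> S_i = 2.39*5.45^i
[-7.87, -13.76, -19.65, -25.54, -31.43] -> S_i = -7.87 + -5.89*i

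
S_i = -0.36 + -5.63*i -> [-0.36, -5.99, -11.62, -17.25, -22.88]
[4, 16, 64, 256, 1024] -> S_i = 4*4^i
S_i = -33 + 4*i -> [-33, -29, -25, -21, -17]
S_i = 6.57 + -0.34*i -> [6.57, 6.23, 5.89, 5.55, 5.21]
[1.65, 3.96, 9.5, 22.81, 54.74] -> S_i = 1.65*2.40^i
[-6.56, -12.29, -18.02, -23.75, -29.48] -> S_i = -6.56 + -5.73*i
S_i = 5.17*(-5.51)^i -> [5.17, -28.49, 156.96, -864.86, 4765.37]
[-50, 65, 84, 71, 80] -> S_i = Random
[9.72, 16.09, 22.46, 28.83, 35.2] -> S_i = 9.72 + 6.37*i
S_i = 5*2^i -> [5, 10, 20, 40, 80]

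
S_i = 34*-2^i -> [34, -68, 136, -272, 544]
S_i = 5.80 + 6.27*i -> [5.8, 12.07, 18.34, 24.61, 30.88]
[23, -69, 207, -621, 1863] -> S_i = 23*-3^i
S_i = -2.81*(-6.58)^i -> [-2.81, 18.49, -121.66, 800.54, -5267.56]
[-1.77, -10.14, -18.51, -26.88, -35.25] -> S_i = -1.77 + -8.37*i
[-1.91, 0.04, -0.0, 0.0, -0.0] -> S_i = -1.91*(-0.02)^i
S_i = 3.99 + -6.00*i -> [3.99, -2.01, -8.01, -14.01, -20.01]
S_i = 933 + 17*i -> [933, 950, 967, 984, 1001]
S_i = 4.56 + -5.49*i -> [4.56, -0.93, -6.42, -11.91, -17.4]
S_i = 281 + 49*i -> [281, 330, 379, 428, 477]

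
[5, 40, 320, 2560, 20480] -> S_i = 5*8^i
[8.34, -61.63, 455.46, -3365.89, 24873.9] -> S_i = 8.34*(-7.39)^i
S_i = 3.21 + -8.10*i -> [3.21, -4.89, -12.99, -21.09, -29.19]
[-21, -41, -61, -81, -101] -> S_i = -21 + -20*i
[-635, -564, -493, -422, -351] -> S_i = -635 + 71*i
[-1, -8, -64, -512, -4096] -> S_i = -1*8^i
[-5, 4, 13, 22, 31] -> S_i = -5 + 9*i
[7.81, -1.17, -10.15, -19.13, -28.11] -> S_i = 7.81 + -8.98*i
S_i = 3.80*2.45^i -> [3.8, 9.31, 22.81, 55.88, 136.91]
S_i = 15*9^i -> [15, 135, 1215, 10935, 98415]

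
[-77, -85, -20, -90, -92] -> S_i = Random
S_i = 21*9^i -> [21, 189, 1701, 15309, 137781]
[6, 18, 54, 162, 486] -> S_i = 6*3^i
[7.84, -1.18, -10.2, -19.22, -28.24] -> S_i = 7.84 + -9.02*i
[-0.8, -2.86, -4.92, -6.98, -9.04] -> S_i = -0.80 + -2.06*i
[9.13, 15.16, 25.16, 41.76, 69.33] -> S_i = 9.13*1.66^i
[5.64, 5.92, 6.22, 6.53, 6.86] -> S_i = 5.64*1.05^i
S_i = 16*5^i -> [16, 80, 400, 2000, 10000]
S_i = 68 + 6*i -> [68, 74, 80, 86, 92]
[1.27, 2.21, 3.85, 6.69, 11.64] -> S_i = 1.27*1.74^i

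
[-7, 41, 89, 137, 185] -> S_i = -7 + 48*i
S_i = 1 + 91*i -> [1, 92, 183, 274, 365]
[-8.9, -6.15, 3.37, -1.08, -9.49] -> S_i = Random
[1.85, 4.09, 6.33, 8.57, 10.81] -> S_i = 1.85 + 2.24*i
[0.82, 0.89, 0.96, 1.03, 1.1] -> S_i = 0.82 + 0.07*i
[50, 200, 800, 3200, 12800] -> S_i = 50*4^i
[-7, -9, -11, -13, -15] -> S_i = -7 + -2*i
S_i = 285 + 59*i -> [285, 344, 403, 462, 521]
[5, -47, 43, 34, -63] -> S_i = Random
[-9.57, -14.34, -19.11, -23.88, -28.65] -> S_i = -9.57 + -4.77*i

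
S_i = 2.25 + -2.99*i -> [2.25, -0.74, -3.73, -6.72, -9.71]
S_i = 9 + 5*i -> [9, 14, 19, 24, 29]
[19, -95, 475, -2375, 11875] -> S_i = 19*-5^i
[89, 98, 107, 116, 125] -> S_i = 89 + 9*i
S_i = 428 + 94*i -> [428, 522, 616, 710, 804]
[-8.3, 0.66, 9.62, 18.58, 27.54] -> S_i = -8.30 + 8.96*i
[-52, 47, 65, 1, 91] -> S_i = Random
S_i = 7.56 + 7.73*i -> [7.56, 15.29, 23.02, 30.75, 38.48]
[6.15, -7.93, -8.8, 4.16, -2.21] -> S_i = Random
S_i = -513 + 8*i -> [-513, -505, -497, -489, -481]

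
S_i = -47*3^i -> [-47, -141, -423, -1269, -3807]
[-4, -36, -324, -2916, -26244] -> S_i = -4*9^i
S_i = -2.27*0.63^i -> [-2.27, -1.43, -0.9, -0.57, -0.36]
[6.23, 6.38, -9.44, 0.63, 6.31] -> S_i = Random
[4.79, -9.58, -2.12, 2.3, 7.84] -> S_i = Random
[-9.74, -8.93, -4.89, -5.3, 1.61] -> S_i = Random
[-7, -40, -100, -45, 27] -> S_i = Random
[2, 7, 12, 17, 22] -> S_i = 2 + 5*i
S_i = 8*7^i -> [8, 56, 392, 2744, 19208]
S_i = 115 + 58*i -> [115, 173, 231, 289, 347]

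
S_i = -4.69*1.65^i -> [-4.69, -7.74, -12.77, -21.07, -34.76]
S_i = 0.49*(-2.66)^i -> [0.49, -1.3, 3.47, -9.22, 24.53]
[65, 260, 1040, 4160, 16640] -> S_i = 65*4^i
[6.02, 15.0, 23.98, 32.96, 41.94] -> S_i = 6.02 + 8.98*i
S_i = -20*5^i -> [-20, -100, -500, -2500, -12500]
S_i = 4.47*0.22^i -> [4.47, 0.98, 0.22, 0.05, 0.01]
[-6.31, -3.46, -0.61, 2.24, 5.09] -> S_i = -6.31 + 2.85*i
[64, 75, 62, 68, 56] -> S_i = Random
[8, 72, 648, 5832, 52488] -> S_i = 8*9^i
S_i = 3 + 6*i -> [3, 9, 15, 21, 27]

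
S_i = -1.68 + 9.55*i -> [-1.68, 7.87, 17.42, 26.97, 36.52]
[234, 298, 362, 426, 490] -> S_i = 234 + 64*i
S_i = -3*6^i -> [-3, -18, -108, -648, -3888]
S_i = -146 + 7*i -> [-146, -139, -132, -125, -118]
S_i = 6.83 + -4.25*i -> [6.83, 2.58, -1.67, -5.92, -10.17]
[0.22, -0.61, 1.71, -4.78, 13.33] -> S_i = 0.22*(-2.79)^i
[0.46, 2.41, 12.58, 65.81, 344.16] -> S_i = 0.46*5.23^i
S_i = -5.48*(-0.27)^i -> [-5.48, 1.48, -0.4, 0.11, -0.03]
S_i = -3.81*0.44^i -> [-3.81, -1.68, -0.74, -0.32, -0.14]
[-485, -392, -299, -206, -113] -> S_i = -485 + 93*i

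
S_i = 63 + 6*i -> [63, 69, 75, 81, 87]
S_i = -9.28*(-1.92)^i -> [-9.28, 17.82, -34.21, 65.68, -126.11]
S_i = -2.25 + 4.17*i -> [-2.25, 1.92, 6.09, 10.26, 14.43]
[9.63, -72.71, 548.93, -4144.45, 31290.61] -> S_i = 9.63*(-7.55)^i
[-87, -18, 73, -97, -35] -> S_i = Random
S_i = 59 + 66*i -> [59, 125, 191, 257, 323]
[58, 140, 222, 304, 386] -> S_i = 58 + 82*i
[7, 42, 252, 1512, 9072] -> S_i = 7*6^i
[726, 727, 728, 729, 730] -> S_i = 726 + 1*i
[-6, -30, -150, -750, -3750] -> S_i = -6*5^i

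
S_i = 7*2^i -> [7, 14, 28, 56, 112]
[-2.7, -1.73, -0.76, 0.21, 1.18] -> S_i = -2.70 + 0.97*i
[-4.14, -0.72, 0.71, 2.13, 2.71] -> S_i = Random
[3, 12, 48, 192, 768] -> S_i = 3*4^i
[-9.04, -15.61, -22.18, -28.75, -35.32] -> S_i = -9.04 + -6.57*i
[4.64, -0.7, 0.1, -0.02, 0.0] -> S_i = 4.64*(-0.15)^i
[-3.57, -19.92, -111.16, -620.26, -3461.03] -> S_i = -3.57*5.58^i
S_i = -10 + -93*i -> [-10, -103, -196, -289, -382]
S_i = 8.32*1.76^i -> [8.32, 14.64, 25.77, 45.36, 79.83]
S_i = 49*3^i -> [49, 147, 441, 1323, 3969]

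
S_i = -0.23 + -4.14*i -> [-0.23, -4.37, -8.51, -12.65, -16.79]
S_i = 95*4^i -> [95, 380, 1520, 6080, 24320]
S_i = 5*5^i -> [5, 25, 125, 625, 3125]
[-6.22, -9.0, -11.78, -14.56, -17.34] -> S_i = -6.22 + -2.78*i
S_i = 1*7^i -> [1, 7, 49, 343, 2401]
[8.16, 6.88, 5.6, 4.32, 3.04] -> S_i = 8.16 + -1.28*i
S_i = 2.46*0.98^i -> [2.46, 2.41, 2.36, 2.32, 2.27]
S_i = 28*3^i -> [28, 84, 252, 756, 2268]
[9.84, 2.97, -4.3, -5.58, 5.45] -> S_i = Random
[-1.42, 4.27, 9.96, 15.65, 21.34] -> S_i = -1.42 + 5.69*i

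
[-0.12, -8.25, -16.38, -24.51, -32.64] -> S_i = -0.12 + -8.13*i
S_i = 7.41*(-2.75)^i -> [7.41, -20.38, 56.04, -154.1, 423.79]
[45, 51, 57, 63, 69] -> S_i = 45 + 6*i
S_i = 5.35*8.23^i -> [5.35, 44.03, 362.37, 2982.31, 24544.44]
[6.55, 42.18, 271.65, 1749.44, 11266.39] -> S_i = 6.55*6.44^i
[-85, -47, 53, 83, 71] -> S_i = Random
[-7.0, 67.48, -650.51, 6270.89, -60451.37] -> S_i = -7.00*(-9.64)^i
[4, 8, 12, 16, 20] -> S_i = 4 + 4*i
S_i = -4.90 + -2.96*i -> [-4.9, -7.86, -10.82, -13.78, -16.74]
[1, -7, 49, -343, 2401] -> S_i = 1*-7^i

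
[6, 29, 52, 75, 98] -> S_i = 6 + 23*i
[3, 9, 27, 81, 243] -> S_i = 3*3^i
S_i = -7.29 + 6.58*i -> [-7.29, -0.71, 5.87, 12.45, 19.03]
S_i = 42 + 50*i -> [42, 92, 142, 192, 242]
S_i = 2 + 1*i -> [2, 3, 4, 5, 6]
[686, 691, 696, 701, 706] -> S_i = 686 + 5*i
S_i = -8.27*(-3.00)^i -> [-8.27, 24.81, -74.43, 223.29, -669.87]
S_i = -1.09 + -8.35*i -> [-1.09, -9.44, -17.79, -26.14, -34.49]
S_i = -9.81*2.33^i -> [-9.81, -22.86, -53.26, -124.09, -289.13]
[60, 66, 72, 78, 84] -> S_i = 60 + 6*i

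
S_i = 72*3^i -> [72, 216, 648, 1944, 5832]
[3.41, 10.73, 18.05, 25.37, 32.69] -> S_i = 3.41 + 7.32*i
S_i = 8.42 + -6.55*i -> [8.42, 1.87, -4.68, -11.23, -17.78]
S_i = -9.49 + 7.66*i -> [-9.49, -1.83, 5.83, 13.49, 21.15]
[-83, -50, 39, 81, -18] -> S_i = Random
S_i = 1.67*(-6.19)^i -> [1.67, -10.34, 63.99, -396.09, 2451.77]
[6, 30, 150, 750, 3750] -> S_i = 6*5^i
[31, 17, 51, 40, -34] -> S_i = Random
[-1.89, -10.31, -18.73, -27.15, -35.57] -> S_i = -1.89 + -8.42*i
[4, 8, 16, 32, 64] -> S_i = 4*2^i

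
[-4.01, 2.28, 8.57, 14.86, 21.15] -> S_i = -4.01 + 6.29*i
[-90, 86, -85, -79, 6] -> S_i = Random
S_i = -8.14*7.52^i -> [-8.14, -61.21, -460.32, -3461.61, -26031.29]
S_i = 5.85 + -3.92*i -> [5.85, 1.93, -1.99, -5.91, -9.83]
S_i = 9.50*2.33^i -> [9.5, 22.14, 51.57, 120.17, 279.99]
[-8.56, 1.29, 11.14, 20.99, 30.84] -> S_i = -8.56 + 9.85*i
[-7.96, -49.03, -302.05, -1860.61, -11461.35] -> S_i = -7.96*6.16^i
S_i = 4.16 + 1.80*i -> [4.16, 5.96, 7.76, 9.56, 11.36]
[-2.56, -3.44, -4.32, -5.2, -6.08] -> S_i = -2.56 + -0.88*i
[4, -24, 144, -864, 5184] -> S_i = 4*-6^i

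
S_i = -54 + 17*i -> [-54, -37, -20, -3, 14]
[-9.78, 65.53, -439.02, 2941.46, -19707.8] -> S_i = -9.78*(-6.70)^i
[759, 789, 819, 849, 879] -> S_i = 759 + 30*i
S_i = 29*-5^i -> [29, -145, 725, -3625, 18125]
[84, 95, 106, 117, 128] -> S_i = 84 + 11*i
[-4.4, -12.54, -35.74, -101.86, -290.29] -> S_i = -4.40*2.85^i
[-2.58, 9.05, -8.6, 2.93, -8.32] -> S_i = Random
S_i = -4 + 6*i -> [-4, 2, 8, 14, 20]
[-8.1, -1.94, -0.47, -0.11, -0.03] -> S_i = -8.10*0.24^i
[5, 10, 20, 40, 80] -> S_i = 5*2^i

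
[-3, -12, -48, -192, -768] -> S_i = -3*4^i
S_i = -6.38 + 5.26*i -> [-6.38, -1.12, 4.14, 9.4, 14.66]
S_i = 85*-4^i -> [85, -340, 1360, -5440, 21760]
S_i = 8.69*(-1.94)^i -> [8.69, -16.86, 32.71, -63.45, 123.09]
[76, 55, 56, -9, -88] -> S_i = Random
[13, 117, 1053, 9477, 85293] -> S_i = 13*9^i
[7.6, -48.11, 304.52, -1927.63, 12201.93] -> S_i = 7.60*(-6.33)^i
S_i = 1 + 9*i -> [1, 10, 19, 28, 37]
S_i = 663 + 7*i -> [663, 670, 677, 684, 691]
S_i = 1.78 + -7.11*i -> [1.78, -5.33, -12.44, -19.55, -26.66]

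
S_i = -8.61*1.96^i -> [-8.61, -16.88, -33.08, -64.83, -127.07]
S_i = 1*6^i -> [1, 6, 36, 216, 1296]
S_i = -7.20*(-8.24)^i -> [-7.2, 59.33, -488.86, 4028.23, -33192.61]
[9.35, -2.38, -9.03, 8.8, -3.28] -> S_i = Random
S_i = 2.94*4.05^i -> [2.94, 11.91, 48.22, 195.3, 790.98]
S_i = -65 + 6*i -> [-65, -59, -53, -47, -41]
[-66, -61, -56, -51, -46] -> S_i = -66 + 5*i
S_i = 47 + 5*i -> [47, 52, 57, 62, 67]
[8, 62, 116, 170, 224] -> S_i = 8 + 54*i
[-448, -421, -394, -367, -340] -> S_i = -448 + 27*i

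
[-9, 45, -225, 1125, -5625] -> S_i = -9*-5^i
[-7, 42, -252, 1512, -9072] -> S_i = -7*-6^i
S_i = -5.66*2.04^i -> [-5.66, -11.55, -23.55, -48.05, -98.03]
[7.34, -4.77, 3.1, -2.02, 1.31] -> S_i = 7.34*(-0.65)^i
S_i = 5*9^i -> [5, 45, 405, 3645, 32805]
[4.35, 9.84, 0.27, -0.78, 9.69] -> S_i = Random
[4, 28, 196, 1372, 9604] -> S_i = 4*7^i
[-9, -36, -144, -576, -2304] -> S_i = -9*4^i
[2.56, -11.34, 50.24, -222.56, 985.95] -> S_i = 2.56*(-4.43)^i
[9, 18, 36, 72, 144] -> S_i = 9*2^i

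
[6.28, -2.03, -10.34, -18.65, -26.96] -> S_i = 6.28 + -8.31*i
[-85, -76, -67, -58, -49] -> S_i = -85 + 9*i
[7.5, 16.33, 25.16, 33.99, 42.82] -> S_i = 7.50 + 8.83*i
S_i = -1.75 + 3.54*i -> [-1.75, 1.79, 5.33, 8.87, 12.41]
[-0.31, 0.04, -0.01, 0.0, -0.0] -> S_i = -0.31*(-0.14)^i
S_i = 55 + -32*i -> [55, 23, -9, -41, -73]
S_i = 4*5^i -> [4, 20, 100, 500, 2500]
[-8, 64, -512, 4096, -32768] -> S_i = -8*-8^i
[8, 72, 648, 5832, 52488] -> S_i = 8*9^i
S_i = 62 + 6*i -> [62, 68, 74, 80, 86]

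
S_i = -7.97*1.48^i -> [-7.97, -11.8, -17.46, -25.84, -38.24]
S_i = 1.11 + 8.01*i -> [1.11, 9.12, 17.13, 25.14, 33.15]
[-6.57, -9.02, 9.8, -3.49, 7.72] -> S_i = Random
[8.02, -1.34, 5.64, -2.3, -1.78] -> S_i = Random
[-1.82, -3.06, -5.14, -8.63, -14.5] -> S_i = -1.82*1.68^i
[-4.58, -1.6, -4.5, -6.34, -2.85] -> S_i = Random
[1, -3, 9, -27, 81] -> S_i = 1*-3^i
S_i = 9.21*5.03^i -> [9.21, 46.33, 233.02, 1172.1, 5895.65]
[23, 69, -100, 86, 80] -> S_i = Random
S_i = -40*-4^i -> [-40, 160, -640, 2560, -10240]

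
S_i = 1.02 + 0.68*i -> [1.02, 1.7, 2.38, 3.06, 3.74]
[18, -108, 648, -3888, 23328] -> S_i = 18*-6^i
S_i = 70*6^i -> [70, 420, 2520, 15120, 90720]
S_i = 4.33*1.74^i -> [4.33, 7.53, 13.11, 22.81, 39.69]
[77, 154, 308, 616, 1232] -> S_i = 77*2^i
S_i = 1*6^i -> [1, 6, 36, 216, 1296]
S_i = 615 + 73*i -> [615, 688, 761, 834, 907]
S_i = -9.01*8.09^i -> [-9.01, -72.89, -589.69, -4770.57, -38593.92]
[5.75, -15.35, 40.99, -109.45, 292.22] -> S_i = 5.75*(-2.67)^i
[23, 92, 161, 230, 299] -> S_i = 23 + 69*i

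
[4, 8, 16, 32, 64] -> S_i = 4*2^i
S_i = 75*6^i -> [75, 450, 2700, 16200, 97200]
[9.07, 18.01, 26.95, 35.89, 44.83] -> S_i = 9.07 + 8.94*i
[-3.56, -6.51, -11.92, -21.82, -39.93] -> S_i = -3.56*1.83^i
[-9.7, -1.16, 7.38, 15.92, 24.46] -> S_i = -9.70 + 8.54*i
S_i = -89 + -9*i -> [-89, -98, -107, -116, -125]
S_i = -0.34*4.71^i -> [-0.34, -1.6, -7.54, -35.53, -167.33]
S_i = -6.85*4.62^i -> [-6.85, -31.65, -146.21, -675.49, -3120.75]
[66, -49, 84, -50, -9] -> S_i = Random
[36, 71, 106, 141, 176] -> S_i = 36 + 35*i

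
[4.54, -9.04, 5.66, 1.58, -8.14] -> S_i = Random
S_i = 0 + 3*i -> [0, 3, 6, 9, 12]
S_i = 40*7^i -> [40, 280, 1960, 13720, 96040]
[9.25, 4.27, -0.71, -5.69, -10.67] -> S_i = 9.25 + -4.98*i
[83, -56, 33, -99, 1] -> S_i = Random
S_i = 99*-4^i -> [99, -396, 1584, -6336, 25344]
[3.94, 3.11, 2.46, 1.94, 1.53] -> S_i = 3.94*0.79^i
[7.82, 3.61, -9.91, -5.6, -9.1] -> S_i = Random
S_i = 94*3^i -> [94, 282, 846, 2538, 7614]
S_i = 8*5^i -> [8, 40, 200, 1000, 5000]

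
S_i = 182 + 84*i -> [182, 266, 350, 434, 518]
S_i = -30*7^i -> [-30, -210, -1470, -10290, -72030]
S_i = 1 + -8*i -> [1, -7, -15, -23, -31]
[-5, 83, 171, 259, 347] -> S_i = -5 + 88*i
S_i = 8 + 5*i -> [8, 13, 18, 23, 28]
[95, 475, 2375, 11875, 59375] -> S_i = 95*5^i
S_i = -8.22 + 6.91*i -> [-8.22, -1.31, 5.6, 12.51, 19.42]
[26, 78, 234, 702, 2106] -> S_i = 26*3^i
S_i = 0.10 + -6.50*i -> [0.1, -6.4, -12.9, -19.4, -25.9]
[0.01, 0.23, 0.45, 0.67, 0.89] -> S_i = 0.01 + 0.22*i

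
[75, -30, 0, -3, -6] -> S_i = Random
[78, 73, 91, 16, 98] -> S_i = Random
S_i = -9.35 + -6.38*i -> [-9.35, -15.73, -22.11, -28.49, -34.87]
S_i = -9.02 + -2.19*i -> [-9.02, -11.21, -13.4, -15.59, -17.78]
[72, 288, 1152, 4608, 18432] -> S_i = 72*4^i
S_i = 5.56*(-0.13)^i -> [5.56, -0.72, 0.09, -0.01, 0.0]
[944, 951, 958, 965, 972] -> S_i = 944 + 7*i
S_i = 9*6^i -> [9, 54, 324, 1944, 11664]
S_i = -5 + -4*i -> [-5, -9, -13, -17, -21]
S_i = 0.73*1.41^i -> [0.73, 1.03, 1.45, 2.05, 2.89]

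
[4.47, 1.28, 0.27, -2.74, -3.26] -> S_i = Random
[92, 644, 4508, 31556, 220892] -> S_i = 92*7^i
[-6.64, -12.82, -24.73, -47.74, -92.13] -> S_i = -6.64*1.93^i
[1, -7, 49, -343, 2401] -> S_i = 1*-7^i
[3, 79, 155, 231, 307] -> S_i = 3 + 76*i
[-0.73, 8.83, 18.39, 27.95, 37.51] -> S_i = -0.73 + 9.56*i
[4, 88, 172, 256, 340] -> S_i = 4 + 84*i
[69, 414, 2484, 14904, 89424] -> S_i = 69*6^i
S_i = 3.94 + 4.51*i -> [3.94, 8.45, 12.96, 17.47, 21.98]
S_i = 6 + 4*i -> [6, 10, 14, 18, 22]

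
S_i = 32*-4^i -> [32, -128, 512, -2048, 8192]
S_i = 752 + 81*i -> [752, 833, 914, 995, 1076]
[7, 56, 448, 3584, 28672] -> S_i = 7*8^i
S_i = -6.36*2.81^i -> [-6.36, -17.87, -50.22, -141.12, -396.54]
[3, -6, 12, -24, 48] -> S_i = 3*-2^i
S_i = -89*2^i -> [-89, -178, -356, -712, -1424]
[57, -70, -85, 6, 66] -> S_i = Random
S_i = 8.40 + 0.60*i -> [8.4, 9.0, 9.6, 10.2, 10.8]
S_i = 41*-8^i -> [41, -328, 2624, -20992, 167936]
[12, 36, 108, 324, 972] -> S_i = 12*3^i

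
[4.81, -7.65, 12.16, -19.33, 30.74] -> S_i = 4.81*(-1.59)^i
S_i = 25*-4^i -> [25, -100, 400, -1600, 6400]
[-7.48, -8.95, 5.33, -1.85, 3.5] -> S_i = Random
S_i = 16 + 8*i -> [16, 24, 32, 40, 48]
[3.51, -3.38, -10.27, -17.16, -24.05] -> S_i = 3.51 + -6.89*i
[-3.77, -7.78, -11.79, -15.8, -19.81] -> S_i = -3.77 + -4.01*i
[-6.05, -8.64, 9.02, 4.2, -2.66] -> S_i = Random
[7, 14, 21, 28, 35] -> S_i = 7 + 7*i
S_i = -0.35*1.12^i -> [-0.35, -0.39, -0.44, -0.49, -0.55]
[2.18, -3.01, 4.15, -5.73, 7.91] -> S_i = 2.18*(-1.38)^i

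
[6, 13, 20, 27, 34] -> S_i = 6 + 7*i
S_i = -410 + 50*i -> [-410, -360, -310, -260, -210]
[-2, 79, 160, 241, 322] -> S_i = -2 + 81*i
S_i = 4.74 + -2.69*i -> [4.74, 2.05, -0.64, -3.33, -6.02]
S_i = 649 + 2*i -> [649, 651, 653, 655, 657]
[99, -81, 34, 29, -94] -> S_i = Random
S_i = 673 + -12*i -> [673, 661, 649, 637, 625]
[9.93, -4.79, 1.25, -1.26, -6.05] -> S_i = Random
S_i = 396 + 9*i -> [396, 405, 414, 423, 432]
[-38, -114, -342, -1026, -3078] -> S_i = -38*3^i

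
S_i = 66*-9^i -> [66, -594, 5346, -48114, 433026]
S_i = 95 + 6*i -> [95, 101, 107, 113, 119]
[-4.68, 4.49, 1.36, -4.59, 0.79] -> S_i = Random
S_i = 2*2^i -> [2, 4, 8, 16, 32]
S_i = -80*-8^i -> [-80, 640, -5120, 40960, -327680]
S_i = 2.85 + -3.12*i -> [2.85, -0.27, -3.39, -6.51, -9.63]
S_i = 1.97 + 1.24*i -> [1.97, 3.21, 4.45, 5.69, 6.93]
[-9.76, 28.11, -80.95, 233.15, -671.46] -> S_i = -9.76*(-2.88)^i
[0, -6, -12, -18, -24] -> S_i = 0 + -6*i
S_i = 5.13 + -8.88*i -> [5.13, -3.75, -12.63, -21.51, -30.39]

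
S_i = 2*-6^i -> [2, -12, 72, -432, 2592]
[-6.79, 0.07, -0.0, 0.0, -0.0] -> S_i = -6.79*(-0.01)^i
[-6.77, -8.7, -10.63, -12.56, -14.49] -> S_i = -6.77 + -1.93*i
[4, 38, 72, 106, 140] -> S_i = 4 + 34*i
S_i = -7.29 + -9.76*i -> [-7.29, -17.05, -26.81, -36.57, -46.33]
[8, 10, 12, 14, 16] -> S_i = 8 + 2*i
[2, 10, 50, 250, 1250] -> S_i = 2*5^i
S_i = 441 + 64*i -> [441, 505, 569, 633, 697]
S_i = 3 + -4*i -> [3, -1, -5, -9, -13]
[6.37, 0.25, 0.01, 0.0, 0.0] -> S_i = 6.37*0.04^i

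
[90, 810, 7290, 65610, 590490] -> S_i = 90*9^i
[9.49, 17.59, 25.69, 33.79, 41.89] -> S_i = 9.49 + 8.10*i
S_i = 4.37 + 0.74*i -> [4.37, 5.11, 5.85, 6.59, 7.33]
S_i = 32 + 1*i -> [32, 33, 34, 35, 36]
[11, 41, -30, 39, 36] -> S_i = Random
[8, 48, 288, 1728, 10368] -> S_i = 8*6^i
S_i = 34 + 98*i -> [34, 132, 230, 328, 426]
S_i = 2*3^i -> [2, 6, 18, 54, 162]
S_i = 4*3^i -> [4, 12, 36, 108, 324]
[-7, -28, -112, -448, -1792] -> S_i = -7*4^i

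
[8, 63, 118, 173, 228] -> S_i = 8 + 55*i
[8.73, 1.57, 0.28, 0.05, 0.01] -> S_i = 8.73*0.18^i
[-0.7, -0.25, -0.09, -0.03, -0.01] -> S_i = -0.70*0.36^i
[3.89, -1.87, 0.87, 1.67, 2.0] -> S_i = Random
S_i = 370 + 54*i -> [370, 424, 478, 532, 586]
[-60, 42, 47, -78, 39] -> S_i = Random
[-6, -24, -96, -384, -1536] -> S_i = -6*4^i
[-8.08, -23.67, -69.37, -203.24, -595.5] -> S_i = -8.08*2.93^i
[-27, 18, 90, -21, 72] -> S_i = Random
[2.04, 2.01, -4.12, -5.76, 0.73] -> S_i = Random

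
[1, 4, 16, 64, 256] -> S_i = 1*4^i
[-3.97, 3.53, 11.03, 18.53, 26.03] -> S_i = -3.97 + 7.50*i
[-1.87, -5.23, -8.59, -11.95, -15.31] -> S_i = -1.87 + -3.36*i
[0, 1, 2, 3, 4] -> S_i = 0 + 1*i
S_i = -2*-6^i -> [-2, 12, -72, 432, -2592]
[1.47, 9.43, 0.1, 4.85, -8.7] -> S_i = Random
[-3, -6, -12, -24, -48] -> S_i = -3*2^i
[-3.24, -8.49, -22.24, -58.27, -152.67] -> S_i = -3.24*2.62^i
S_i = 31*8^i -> [31, 248, 1984, 15872, 126976]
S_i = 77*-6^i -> [77, -462, 2772, -16632, 99792]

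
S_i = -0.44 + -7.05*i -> [-0.44, -7.49, -14.54, -21.59, -28.64]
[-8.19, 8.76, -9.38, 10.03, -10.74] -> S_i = -8.19*(-1.07)^i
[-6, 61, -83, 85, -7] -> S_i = Random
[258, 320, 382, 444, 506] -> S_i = 258 + 62*i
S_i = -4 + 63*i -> [-4, 59, 122, 185, 248]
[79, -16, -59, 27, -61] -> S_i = Random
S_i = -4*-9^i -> [-4, 36, -324, 2916, -26244]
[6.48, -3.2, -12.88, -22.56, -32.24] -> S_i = 6.48 + -9.68*i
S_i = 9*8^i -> [9, 72, 576, 4608, 36864]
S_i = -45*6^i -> [-45, -270, -1620, -9720, -58320]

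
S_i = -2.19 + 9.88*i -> [-2.19, 7.69, 17.57, 27.45, 37.33]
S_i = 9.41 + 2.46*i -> [9.41, 11.87, 14.33, 16.79, 19.25]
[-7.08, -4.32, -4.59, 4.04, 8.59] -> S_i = Random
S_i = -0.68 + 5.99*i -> [-0.68, 5.31, 11.3, 17.29, 23.28]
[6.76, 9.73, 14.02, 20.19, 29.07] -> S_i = 6.76*1.44^i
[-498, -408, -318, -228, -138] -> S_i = -498 + 90*i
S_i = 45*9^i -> [45, 405, 3645, 32805, 295245]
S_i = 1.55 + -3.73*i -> [1.55, -2.18, -5.91, -9.64, -13.37]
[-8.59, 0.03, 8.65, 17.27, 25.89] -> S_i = -8.59 + 8.62*i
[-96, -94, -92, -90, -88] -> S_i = -96 + 2*i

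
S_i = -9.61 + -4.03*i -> [-9.61, -13.64, -17.67, -21.7, -25.73]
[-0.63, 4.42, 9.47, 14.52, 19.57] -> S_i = -0.63 + 5.05*i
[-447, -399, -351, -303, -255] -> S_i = -447 + 48*i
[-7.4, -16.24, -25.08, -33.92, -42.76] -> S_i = -7.40 + -8.84*i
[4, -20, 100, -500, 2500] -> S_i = 4*-5^i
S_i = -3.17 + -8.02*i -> [-3.17, -11.19, -19.21, -27.23, -35.25]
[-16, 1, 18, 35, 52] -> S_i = -16 + 17*i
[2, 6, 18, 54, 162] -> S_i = 2*3^i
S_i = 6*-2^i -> [6, -12, 24, -48, 96]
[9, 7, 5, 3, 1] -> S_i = 9 + -2*i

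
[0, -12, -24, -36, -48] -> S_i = 0 + -12*i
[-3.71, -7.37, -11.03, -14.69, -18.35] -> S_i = -3.71 + -3.66*i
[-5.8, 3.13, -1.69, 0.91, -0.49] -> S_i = -5.80*(-0.54)^i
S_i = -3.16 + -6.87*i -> [-3.16, -10.03, -16.9, -23.77, -30.64]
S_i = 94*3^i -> [94, 282, 846, 2538, 7614]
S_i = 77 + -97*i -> [77, -20, -117, -214, -311]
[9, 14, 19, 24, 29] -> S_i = 9 + 5*i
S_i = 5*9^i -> [5, 45, 405, 3645, 32805]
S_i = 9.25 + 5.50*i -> [9.25, 14.75, 20.25, 25.75, 31.25]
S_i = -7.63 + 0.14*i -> [-7.63, -7.49, -7.35, -7.21, -7.07]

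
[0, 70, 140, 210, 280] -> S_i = 0 + 70*i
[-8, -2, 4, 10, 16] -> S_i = -8 + 6*i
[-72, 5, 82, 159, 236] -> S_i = -72 + 77*i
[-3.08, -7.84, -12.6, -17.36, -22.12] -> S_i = -3.08 + -4.76*i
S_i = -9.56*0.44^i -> [-9.56, -4.21, -1.85, -0.81, -0.36]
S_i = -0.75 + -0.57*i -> [-0.75, -1.32, -1.89, -2.46, -3.03]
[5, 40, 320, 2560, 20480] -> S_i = 5*8^i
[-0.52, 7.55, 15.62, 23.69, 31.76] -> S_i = -0.52 + 8.07*i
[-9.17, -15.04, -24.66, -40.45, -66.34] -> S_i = -9.17*1.64^i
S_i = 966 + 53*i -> [966, 1019, 1072, 1125, 1178]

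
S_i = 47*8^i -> [47, 376, 3008, 24064, 192512]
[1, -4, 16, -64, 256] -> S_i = 1*-4^i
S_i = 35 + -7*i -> [35, 28, 21, 14, 7]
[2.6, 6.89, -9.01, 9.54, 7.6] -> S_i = Random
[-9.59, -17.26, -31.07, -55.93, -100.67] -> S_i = -9.59*1.80^i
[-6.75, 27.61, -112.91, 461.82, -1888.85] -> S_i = -6.75*(-4.09)^i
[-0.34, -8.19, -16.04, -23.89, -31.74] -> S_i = -0.34 + -7.85*i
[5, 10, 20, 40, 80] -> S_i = 5*2^i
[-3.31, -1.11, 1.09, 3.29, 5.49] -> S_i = -3.31 + 2.20*i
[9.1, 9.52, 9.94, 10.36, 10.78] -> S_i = 9.10 + 0.42*i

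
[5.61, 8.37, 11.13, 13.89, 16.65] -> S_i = 5.61 + 2.76*i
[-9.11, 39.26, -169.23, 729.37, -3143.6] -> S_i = -9.11*(-4.31)^i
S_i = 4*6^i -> [4, 24, 144, 864, 5184]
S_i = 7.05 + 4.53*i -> [7.05, 11.58, 16.11, 20.64, 25.17]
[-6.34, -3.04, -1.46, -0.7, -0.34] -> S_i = -6.34*0.48^i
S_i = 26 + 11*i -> [26, 37, 48, 59, 70]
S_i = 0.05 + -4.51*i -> [0.05, -4.46, -8.97, -13.48, -17.99]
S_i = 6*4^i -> [6, 24, 96, 384, 1536]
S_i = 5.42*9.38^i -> [5.42, 50.84, 476.88, 4473.09, 41957.6]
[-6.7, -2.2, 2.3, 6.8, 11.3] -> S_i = -6.70 + 4.50*i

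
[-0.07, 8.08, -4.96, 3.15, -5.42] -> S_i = Random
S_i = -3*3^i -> [-3, -9, -27, -81, -243]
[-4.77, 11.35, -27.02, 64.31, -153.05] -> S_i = -4.77*(-2.38)^i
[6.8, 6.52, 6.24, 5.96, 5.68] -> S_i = 6.80 + -0.28*i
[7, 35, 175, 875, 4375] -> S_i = 7*5^i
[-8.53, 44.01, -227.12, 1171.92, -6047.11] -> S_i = -8.53*(-5.16)^i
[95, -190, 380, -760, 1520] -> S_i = 95*-2^i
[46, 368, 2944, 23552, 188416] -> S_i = 46*8^i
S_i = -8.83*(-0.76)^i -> [-8.83, 6.71, -5.1, 3.88, -2.95]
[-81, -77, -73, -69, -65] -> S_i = -81 + 4*i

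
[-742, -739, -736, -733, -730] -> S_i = -742 + 3*i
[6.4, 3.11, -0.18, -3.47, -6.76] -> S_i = 6.40 + -3.29*i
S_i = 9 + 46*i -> [9, 55, 101, 147, 193]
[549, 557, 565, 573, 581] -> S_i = 549 + 8*i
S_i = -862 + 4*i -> [-862, -858, -854, -850, -846]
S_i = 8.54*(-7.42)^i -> [8.54, -63.37, 470.18, -3488.75, 25886.51]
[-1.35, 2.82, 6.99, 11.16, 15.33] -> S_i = -1.35 + 4.17*i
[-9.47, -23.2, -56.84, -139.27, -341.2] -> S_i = -9.47*2.45^i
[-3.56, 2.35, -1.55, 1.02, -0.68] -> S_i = -3.56*(-0.66)^i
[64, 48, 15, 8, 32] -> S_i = Random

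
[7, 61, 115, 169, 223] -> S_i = 7 + 54*i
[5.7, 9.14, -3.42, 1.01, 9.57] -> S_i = Random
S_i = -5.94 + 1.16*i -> [-5.94, -4.78, -3.62, -2.46, -1.3]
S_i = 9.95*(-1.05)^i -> [9.95, -10.45, 10.97, -11.52, 12.09]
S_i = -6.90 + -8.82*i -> [-6.9, -15.72, -24.54, -33.36, -42.18]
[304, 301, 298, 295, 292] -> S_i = 304 + -3*i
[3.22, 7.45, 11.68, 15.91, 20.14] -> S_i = 3.22 + 4.23*i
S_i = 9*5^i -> [9, 45, 225, 1125, 5625]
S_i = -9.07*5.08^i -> [-9.07, -46.08, -234.06, -1189.05, -6040.35]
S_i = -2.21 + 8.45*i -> [-2.21, 6.24, 14.69, 23.14, 31.59]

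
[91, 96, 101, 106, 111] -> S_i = 91 + 5*i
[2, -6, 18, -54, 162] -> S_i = 2*-3^i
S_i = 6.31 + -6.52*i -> [6.31, -0.21, -6.73, -13.25, -19.77]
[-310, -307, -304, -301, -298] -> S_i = -310 + 3*i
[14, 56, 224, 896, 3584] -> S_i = 14*4^i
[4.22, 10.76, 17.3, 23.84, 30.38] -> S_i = 4.22 + 6.54*i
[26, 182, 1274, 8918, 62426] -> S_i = 26*7^i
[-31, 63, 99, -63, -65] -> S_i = Random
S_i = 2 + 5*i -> [2, 7, 12, 17, 22]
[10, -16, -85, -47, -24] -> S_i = Random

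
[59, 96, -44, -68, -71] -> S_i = Random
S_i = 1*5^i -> [1, 5, 25, 125, 625]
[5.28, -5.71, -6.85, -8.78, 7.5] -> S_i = Random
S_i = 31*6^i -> [31, 186, 1116, 6696, 40176]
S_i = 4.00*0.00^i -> [4.0, 0.0, 0.0, 0.0, 0.0]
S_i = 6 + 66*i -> [6, 72, 138, 204, 270]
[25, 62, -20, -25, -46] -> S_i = Random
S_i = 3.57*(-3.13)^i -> [3.57, -11.17, 34.97, -109.47, 342.65]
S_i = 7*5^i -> [7, 35, 175, 875, 4375]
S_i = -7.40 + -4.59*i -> [-7.4, -11.99, -16.58, -21.17, -25.76]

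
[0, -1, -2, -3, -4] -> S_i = 0 + -1*i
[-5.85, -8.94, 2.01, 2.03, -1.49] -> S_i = Random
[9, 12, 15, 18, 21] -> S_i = 9 + 3*i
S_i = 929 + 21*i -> [929, 950, 971, 992, 1013]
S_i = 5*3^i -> [5, 15, 45, 135, 405]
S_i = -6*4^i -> [-6, -24, -96, -384, -1536]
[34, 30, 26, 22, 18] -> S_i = 34 + -4*i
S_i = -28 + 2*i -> [-28, -26, -24, -22, -20]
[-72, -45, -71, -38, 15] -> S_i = Random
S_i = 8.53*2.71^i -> [8.53, 23.12, 62.65, 169.77, 460.07]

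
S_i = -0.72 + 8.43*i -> [-0.72, 7.71, 16.14, 24.57, 33.0]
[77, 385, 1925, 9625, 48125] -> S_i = 77*5^i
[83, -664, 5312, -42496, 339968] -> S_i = 83*-8^i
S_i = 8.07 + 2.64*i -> [8.07, 10.71, 13.35, 15.99, 18.63]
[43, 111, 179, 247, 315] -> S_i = 43 + 68*i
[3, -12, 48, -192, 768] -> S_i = 3*-4^i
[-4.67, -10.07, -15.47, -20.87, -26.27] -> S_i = -4.67 + -5.40*i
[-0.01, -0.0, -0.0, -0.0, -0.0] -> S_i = -0.01*0.47^i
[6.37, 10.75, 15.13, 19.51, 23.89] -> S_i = 6.37 + 4.38*i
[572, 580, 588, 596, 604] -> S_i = 572 + 8*i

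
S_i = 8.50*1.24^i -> [8.5, 10.54, 13.07, 16.21, 20.1]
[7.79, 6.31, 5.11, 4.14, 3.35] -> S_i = 7.79*0.81^i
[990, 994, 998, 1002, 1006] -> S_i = 990 + 4*i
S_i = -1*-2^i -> [-1, 2, -4, 8, -16]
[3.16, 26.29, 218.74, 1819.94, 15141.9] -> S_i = 3.16*8.32^i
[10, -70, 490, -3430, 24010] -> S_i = 10*-7^i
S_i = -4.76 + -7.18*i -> [-4.76, -11.94, -19.12, -26.3, -33.48]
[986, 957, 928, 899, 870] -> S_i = 986 + -29*i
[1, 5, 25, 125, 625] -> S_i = 1*5^i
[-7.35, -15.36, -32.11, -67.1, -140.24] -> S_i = -7.35*2.09^i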